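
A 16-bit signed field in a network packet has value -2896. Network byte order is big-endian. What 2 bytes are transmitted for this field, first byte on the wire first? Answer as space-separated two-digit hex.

F4 B0

Two's complement of -2896 in 16 bits: 2896 = 0x0B50; invert → 0xF4AF; add 1 → 0xF4B0.
Split into bytes (most-significant first): F4 B0.
Big-endian: lowest address holds the most-significant byte.
So the memory order matches the most-significant-first order: F4 B0.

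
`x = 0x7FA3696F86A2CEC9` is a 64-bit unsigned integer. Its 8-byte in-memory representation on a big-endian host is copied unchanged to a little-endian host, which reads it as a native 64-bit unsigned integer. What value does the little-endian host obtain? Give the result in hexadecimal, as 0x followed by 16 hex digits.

Stored big-endian, the bytes at ascending addresses are 7F A3 69 6F 86 A2 CE C9.
Read back as little-endian, the first byte is least significant, giving 0xC9CEA2866F69A37F.

0xC9CEA2866F69A37F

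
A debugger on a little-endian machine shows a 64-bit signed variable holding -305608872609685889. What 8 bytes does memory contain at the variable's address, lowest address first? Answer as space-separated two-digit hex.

Two's complement of -305608872609685889 in 64 bits: 305608872609685889 = 0x043DBDA6841BA181; invert → 0xFBC242597BE45E7E; add 1 → 0xFBC242597BE45E7F.
Split into bytes (most-significant first): FB C2 42 59 7B E4 5E 7F.
In little-endian order the low byte comes first in memory.
So at ascending addresses the bytes are 7F 5E E4 7B 59 42 C2 FB.

7F 5E E4 7B 59 42 C2 FB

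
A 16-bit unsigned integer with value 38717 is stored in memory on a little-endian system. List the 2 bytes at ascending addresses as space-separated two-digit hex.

38717 in hexadecimal, padded to 16 bits, is 0x973D.
Split into bytes (most-significant first): 97 3D.
Little-endian stores the least-significant byte at the lowest address.
So at ascending addresses the bytes are 3D 97.

3D 97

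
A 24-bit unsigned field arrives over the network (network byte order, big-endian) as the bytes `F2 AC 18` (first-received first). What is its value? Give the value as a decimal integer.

Big-endian stores the most-significant byte at the lowest address.
The bytes are already most-significant first: 0xF2AC18.
0xF2AC18 = 15903768.

15903768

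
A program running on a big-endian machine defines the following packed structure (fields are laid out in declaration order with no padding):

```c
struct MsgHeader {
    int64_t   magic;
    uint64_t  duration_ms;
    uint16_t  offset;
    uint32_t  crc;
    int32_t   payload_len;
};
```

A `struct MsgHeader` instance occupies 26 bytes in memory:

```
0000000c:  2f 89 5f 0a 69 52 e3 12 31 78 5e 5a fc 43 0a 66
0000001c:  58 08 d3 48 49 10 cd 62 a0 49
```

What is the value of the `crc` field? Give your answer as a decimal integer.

`crc` follows `magic` (8 B), `duration_ms` (8 B), `offset` (2 B), so it starts at offset 8 + 8 + 2 = 18 and occupies 4 bytes.
Bytes at offsets 18..21: D3 48 49 10.
In big-endian order the high byte comes first in memory.
The bytes are already most-significant first: 0xD3484910.
0xD3484910 = 3544729872.

3544729872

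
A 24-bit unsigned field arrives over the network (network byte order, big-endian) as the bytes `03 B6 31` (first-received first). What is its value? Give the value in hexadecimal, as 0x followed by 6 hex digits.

0x03B631

Big-endian stores the most-significant byte at the lowest address.
The bytes are already most-significant first: 0x03B631.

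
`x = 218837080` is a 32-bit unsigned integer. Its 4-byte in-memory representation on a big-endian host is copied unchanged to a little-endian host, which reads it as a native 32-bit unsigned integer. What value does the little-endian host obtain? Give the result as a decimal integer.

218837080 in 32-bit hexadecimal is 0x0D0B3058.
Stored big-endian, the bytes at ascending addresses are 0D 0B 30 58.
Read back as little-endian, the first byte is least significant, giving 0x58300B0D.
0x58300B0D = 1479543565.

1479543565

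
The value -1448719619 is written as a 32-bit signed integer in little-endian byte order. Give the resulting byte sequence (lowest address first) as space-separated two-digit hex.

FD 4A A6 A9

Two's complement of -1448719619 in 32 bits: 1448719619 = 0x5659B503; invert → 0xA9A64AFC; add 1 → 0xA9A64AFD.
Split into bytes (most-significant first): A9 A6 4A FD.
Little-endian stores the least-significant byte at the lowest address.
So at ascending addresses the bytes are FD 4A A6 A9.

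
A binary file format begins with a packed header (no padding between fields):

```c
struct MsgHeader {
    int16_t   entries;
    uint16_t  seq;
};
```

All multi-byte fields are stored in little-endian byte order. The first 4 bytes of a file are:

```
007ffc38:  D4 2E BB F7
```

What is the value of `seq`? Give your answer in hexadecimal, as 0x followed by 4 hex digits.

`seq` follows `entries` (2 bytes), so it starts at byte offset 2 and occupies 2 bytes.
Bytes at offsets 2..3: BB F7.
Little-endian stores the least-significant byte at the lowest address.
Reassemble most-significant byte first: F7 BB → 0xF7BB.

0xF7BB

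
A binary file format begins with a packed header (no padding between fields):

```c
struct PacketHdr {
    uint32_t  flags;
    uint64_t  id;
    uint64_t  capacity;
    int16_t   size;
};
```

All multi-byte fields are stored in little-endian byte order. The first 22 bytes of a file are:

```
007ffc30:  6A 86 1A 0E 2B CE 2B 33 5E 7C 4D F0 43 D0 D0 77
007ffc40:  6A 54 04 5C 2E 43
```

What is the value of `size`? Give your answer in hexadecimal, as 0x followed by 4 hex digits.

`size` follows `flags` (4 B), `id` (8 B), `capacity` (8 B), so it starts at offset 4 + 8 + 8 = 20 and occupies 2 bytes.
Bytes at offsets 20..21: 2E 43.
Little-endian: lowest address holds the least-significant byte.
Reassemble most-significant byte first: 43 2E → 0x432E.

0x432E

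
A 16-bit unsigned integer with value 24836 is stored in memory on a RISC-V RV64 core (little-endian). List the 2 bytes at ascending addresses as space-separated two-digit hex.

24836 in hexadecimal, padded to 16 bits, is 0x6104.
Split into bytes (most-significant first): 61 04.
Little-endian: lowest address holds the least-significant byte.
So at ascending addresses the bytes are 04 61.

04 61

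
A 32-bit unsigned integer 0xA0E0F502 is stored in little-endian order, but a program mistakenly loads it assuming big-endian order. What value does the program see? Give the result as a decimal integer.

Stored little-endian, the bytes at ascending addresses are 02 F5 E0 A0.
Read back as big-endian, the last byte is least significant, giving 0x02F5E0A0.
0x02F5E0A0 = 49668256.

49668256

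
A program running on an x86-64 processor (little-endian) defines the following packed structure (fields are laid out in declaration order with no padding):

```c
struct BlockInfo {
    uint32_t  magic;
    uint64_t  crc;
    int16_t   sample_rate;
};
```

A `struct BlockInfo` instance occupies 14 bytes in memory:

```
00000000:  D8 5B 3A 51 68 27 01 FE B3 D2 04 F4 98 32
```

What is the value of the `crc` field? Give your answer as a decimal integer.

17583410515663726440

`crc` follows `magic` (4 bytes), so it starts at byte offset 4 and occupies 8 bytes.
Bytes at offsets 4..11: 68 27 01 FE B3 D2 04 F4.
Little-endian stores the least-significant byte at the lowest address.
Reassemble most-significant byte first: F4 04 D2 B3 FE 01 27 68 → 0xF404D2B3FE012768.
0xF404D2B3FE012768 = 17583410515663726440.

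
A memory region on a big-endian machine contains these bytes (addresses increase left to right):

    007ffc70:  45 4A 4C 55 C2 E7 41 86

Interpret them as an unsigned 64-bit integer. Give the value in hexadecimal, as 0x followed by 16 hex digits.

Big-endian: lowest address holds the most-significant byte.
The bytes are already most-significant first: 0x454A4C55C2E74186.

0x454A4C55C2E74186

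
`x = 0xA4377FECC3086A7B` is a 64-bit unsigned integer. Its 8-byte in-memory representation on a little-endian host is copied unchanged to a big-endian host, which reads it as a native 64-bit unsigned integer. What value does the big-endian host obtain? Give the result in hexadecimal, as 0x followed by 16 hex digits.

Stored little-endian, the bytes at ascending addresses are 7B 6A 08 C3 EC 7F 37 A4.
Read back as big-endian, the last byte is least significant, giving 0x7B6A08C3EC7F37A4.

0x7B6A08C3EC7F37A4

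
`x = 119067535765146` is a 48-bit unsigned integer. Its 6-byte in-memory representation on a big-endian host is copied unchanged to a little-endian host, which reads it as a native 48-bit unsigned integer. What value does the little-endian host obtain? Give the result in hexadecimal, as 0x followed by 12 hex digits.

0x9A6E2C924A6C

119067535765146 in 48-bit hexadecimal is 0x6C4A922C6E9A.
Stored big-endian, the bytes at ascending addresses are 6C 4A 92 2C 6E 9A.
Read back as little-endian, the first byte is least significant, giving 0x9A6E2C924A6C.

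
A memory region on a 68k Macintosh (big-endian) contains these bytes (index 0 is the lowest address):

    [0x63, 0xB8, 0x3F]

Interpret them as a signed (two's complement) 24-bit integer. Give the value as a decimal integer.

6535231

Big-endian: lowest address holds the most-significant byte.
The bytes are already most-significant first: 0x63B83F.
0x63B83F = 6535231.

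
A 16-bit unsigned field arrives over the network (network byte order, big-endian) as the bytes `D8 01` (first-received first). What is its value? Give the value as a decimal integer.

55297

Big-endian stores the most-significant byte at the lowest address.
The bytes are already most-significant first: 0xD801.
0xD801 = 55297.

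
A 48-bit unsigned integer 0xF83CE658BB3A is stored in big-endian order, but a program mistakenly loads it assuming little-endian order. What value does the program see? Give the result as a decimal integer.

Stored big-endian, the bytes at ascending addresses are F8 3C E6 58 BB 3A.
Read back as little-endian, the first byte is least significant, giving 0x3ABB58E63CF8.
0x3ABB58E63CF8 = 64576324779256.

64576324779256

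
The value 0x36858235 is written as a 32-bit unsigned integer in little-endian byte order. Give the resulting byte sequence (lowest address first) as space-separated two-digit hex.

35 82 85 36

Split into bytes (most-significant first): 36 85 82 35.
Little-endian stores the least-significant byte at the lowest address.
So at ascending addresses the bytes are 35 82 85 36.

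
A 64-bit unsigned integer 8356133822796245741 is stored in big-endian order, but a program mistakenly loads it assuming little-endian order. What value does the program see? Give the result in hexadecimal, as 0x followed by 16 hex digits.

0xEDAA656B70F3F673

8356133822796245741 in 64-bit hexadecimal is 0x73F6F3706B65AAED.
Stored big-endian, the bytes at ascending addresses are 73 F6 F3 70 6B 65 AA ED.
Read back as little-endian, the first byte is least significant, giving 0xEDAA656B70F3F673.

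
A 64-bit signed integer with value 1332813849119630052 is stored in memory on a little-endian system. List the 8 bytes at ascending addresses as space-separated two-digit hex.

E4 22 7F 5C 22 1B 7F 12

1332813849119630052 in hexadecimal, padded to 64 bits, is 0x127F1B225C7F22E4.
Split into bytes (most-significant first): 12 7F 1B 22 5C 7F 22 E4.
Little-endian: lowest address holds the least-significant byte.
So at ascending addresses the bytes are E4 22 7F 5C 22 1B 7F 12.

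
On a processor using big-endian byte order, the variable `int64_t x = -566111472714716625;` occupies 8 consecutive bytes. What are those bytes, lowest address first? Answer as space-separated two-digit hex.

Two's complement of -566111472714716625 in 64 bits: 566111472714716625 = 0x07DB3B62926F15D1; invert → 0xF824C49D6D90EA2E; add 1 → 0xF824C49D6D90EA2F.
Split into bytes (most-significant first): F8 24 C4 9D 6D 90 EA 2F.
In big-endian order the high byte comes first in memory.
So the memory order matches the most-significant-first order: F8 24 C4 9D 6D 90 EA 2F.

F8 24 C4 9D 6D 90 EA 2F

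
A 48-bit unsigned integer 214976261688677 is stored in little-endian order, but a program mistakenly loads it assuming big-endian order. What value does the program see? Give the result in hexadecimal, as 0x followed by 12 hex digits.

0x658DB60F85C3

214976261688677 in 48-bit hexadecimal is 0xC3850FB68D65.
Stored little-endian, the bytes at ascending addresses are 65 8D B6 0F 85 C3.
Read back as big-endian, the last byte is least significant, giving 0x658DB60F85C3.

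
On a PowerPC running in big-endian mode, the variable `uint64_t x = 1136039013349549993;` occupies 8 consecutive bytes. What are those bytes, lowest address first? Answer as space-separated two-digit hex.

0F C4 05 76 B1 AF 67 A9

1136039013349549993 in hexadecimal, padded to 64 bits, is 0x0FC40576B1AF67A9.
Split into bytes (most-significant first): 0F C4 05 76 B1 AF 67 A9.
Big-endian stores the most-significant byte at the lowest address.
So the memory order matches the most-significant-first order: 0F C4 05 76 B1 AF 67 A9.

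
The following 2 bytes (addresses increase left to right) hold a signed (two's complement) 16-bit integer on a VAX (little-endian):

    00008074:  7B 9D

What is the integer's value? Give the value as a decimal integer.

-25221

In little-endian order the low byte comes first in memory.
Reassemble most-significant byte first: 9D 7B → 0x9D7B.
Top bit is set, so as a signed 16-bit value this is 0x9D7B − 2^16 = -25221.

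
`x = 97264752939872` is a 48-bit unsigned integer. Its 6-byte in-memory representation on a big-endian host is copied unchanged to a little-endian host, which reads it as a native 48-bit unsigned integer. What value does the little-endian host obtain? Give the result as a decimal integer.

105909803513432

97264752939872 in 48-bit hexadecimal is 0x5876370C5360.
Stored big-endian, the bytes at ascending addresses are 58 76 37 0C 53 60.
Read back as little-endian, the first byte is least significant, giving 0x60530C377658.
0x60530C377658 = 105909803513432.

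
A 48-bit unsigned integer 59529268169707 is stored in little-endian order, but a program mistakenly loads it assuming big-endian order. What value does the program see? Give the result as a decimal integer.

258436272759862

59529268169707 in 48-bit hexadecimal is 0x36243CE20BEB.
Stored little-endian, the bytes at ascending addresses are EB 0B E2 3C 24 36.
Read back as big-endian, the last byte is least significant, giving 0xEB0BE23C2436.
0xEB0BE23C2436 = 258436272759862.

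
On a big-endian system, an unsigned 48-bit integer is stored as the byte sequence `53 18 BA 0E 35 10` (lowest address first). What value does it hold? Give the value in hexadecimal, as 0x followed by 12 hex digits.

0x5318BA0E3510

In big-endian order the high byte comes first in memory.
The bytes are already most-significant first: 0x5318BA0E3510.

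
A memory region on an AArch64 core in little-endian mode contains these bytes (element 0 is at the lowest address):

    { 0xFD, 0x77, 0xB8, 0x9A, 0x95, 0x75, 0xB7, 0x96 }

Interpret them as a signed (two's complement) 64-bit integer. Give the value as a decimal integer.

-7586465761875953667

Little-endian: lowest address holds the least-significant byte.
Reassemble most-significant byte first: 96 B7 75 95 9A B8 77 FD → 0x96B775959AB877FD.
Top bit is set, so as a signed 64-bit value this is 0x96B775959AB877FD − 2^64 = -7586465761875953667.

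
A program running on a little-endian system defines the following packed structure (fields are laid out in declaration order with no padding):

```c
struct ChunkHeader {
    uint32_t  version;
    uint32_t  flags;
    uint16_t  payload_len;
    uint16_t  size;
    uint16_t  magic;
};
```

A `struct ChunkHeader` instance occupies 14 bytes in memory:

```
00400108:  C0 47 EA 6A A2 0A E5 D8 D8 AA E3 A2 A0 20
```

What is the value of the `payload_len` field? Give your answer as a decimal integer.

`payload_len` follows `version` (4 B), `flags` (4 B), so it starts at offset 4 + 4 = 8 and occupies 2 bytes.
Bytes at offsets 8..9: D8 AA.
In little-endian order the low byte comes first in memory.
Reassemble most-significant byte first: AA D8 → 0xAAD8.
0xAAD8 = 43736.

43736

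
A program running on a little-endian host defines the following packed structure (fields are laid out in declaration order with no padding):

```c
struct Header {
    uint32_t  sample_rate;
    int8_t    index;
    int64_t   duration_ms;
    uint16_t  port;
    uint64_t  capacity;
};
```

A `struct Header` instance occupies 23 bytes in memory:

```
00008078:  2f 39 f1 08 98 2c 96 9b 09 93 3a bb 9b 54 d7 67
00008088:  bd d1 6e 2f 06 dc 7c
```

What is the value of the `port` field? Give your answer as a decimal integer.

`port` follows `sample_rate` (4 B), `index` (1 B), `duration_ms` (8 B), so it starts at offset 4 + 1 + 8 = 13 and occupies 2 bytes.
Bytes at offsets 13..14: 54 D7.
In little-endian order the low byte comes first in memory.
Reassemble most-significant byte first: D7 54 → 0xD754.
0xD754 = 55124.

55124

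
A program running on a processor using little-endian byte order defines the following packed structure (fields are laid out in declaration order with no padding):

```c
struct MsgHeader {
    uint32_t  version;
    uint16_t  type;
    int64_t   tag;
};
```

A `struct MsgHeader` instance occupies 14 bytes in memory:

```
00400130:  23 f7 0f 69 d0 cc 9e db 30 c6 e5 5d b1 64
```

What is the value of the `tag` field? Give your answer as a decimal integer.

7255683716124564382

`tag` follows `version` (4 B), `type` (2 B), so it starts at offset 4 + 2 = 6 and occupies 8 bytes.
Bytes at offsets 6..13: 9E DB 30 C6 E5 5D B1 64.
Little-endian stores the least-significant byte at the lowest address.
Reassemble most-significant byte first: 64 B1 5D E5 C6 30 DB 9E → 0x64B15DE5C630DB9E.
0x64B15DE5C630DB9E = 7255683716124564382.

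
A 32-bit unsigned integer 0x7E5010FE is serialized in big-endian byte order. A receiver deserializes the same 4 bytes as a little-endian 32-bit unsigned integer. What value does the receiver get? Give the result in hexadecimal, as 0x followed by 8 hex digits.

Stored big-endian, the bytes at ascending addresses are 7E 50 10 FE.
Read back as little-endian, the first byte is least significant, giving 0xFE10507E.

0xFE10507E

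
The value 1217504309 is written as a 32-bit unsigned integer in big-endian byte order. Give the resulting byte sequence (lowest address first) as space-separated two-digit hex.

48 91 A4 35

1217504309 in hexadecimal, padded to 32 bits, is 0x4891A435.
Split into bytes (most-significant first): 48 91 A4 35.
In big-endian order the high byte comes first in memory.
So the memory order matches the most-significant-first order: 48 91 A4 35.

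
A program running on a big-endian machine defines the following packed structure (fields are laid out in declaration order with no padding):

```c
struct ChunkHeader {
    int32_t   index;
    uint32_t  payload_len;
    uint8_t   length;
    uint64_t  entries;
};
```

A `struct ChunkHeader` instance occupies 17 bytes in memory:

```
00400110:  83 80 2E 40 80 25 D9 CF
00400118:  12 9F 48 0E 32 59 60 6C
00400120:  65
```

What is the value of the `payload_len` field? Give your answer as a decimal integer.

`payload_len` follows `index` (4 bytes), so it starts at byte offset 4 and occupies 4 bytes.
Bytes at offsets 4..7: 80 25 D9 CF.
Big-endian: lowest address holds the most-significant byte.
The bytes are already most-significant first: 0x8025D9CF.
0x8025D9CF = 2149964239.

2149964239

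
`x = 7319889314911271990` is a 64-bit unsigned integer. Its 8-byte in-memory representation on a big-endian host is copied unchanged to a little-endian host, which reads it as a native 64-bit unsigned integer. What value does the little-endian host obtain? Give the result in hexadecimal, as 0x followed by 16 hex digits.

0x36BC76AA8C789565

7319889314911271990 in 64-bit hexadecimal is 0x6595788CAA76BC36.
Stored big-endian, the bytes at ascending addresses are 65 95 78 8C AA 76 BC 36.
Read back as little-endian, the first byte is least significant, giving 0x36BC76AA8C789565.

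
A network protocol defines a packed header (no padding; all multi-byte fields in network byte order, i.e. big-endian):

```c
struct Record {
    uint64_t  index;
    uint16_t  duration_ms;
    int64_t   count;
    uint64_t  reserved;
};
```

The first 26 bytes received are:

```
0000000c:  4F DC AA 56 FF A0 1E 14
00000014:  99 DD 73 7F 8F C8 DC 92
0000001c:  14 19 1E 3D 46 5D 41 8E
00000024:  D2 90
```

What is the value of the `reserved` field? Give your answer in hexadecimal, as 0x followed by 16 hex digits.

0x1E3D465D418ED290

`reserved` follows `index` (8 B), `duration_ms` (2 B), `count` (8 B), so it starts at offset 8 + 2 + 8 = 18 and occupies 8 bytes.
Bytes at offsets 18..25: 1E 3D 46 5D 41 8E D2 90.
Big-endian stores the most-significant byte at the lowest address.
The bytes are already most-significant first: 0x1E3D465D418ED290.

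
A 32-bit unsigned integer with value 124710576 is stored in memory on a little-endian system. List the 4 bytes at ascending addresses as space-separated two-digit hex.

124710576 in hexadecimal, padded to 32 bits, is 0x076EEEB0.
Split into bytes (most-significant first): 07 6E EE B0.
Little-endian: lowest address holds the least-significant byte.
So at ascending addresses the bytes are B0 EE 6E 07.

B0 EE 6E 07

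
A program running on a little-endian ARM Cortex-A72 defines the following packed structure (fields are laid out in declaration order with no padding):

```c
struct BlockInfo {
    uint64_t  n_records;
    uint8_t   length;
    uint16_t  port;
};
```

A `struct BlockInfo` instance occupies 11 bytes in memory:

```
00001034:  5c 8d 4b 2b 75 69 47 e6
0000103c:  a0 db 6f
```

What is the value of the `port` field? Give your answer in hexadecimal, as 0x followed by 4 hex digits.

0x6FDB

`port` follows `n_records` (8 B), `length` (1 B), so it starts at offset 8 + 1 = 9 and occupies 2 bytes.
Bytes at offsets 9..10: DB 6F.
Little-endian: lowest address holds the least-significant byte.
Reassemble most-significant byte first: 6F DB → 0x6FDB.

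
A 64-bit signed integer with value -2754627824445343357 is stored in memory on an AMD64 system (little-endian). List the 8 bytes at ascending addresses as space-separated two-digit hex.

83 39 87 9B 96 98 C5 D9

Two's complement of -2754627824445343357 in 64 bits: 2754627824445343357 = 0x263A67696478C67D; invert → 0xD9C598969B873982; add 1 → 0xD9C598969B873983.
Split into bytes (most-significant first): D9 C5 98 96 9B 87 39 83.
Little-endian stores the least-significant byte at the lowest address.
So at ascending addresses the bytes are 83 39 87 9B 96 98 C5 D9.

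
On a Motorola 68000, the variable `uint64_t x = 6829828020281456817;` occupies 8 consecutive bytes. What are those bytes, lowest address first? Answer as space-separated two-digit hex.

6829828020281456817 in hexadecimal, padded to 64 bits, is 0x5EC86C6601E2B8B1.
Split into bytes (most-significant first): 5E C8 6C 66 01 E2 B8 B1.
In big-endian order the high byte comes first in memory.
So the memory order matches the most-significant-first order: 5E C8 6C 66 01 E2 B8 B1.

5E C8 6C 66 01 E2 B8 B1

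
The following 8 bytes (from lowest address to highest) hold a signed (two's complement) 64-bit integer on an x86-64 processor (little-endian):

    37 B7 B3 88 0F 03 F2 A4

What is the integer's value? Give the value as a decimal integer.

Little-endian: lowest address holds the least-significant byte.
Reassemble most-significant byte first: A4 F2 03 0F 88 B3 B7 37 → 0xA4F2030F88B3B737.
Top bit is set, so as a signed 64-bit value this is 0xA4F2030F88B3B737 − 2^64 = -6561178341872519369.

-6561178341872519369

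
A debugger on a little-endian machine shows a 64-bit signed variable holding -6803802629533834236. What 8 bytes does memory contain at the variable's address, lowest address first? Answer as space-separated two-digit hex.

04 64 C4 78 8E 09 94 A1

Two's complement of -6803802629533834236 in 64 bits: 6803802629533834236 = 0x5E6BF671873B9BFC; invert → 0xA194098E78C46403; add 1 → 0xA194098E78C46404.
Split into bytes (most-significant first): A1 94 09 8E 78 C4 64 04.
In little-endian order the low byte comes first in memory.
So at ascending addresses the bytes are 04 64 C4 78 8E 09 94 A1.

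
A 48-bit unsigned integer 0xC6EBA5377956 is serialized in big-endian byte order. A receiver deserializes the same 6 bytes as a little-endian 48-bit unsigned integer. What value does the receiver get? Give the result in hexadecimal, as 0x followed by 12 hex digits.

Stored big-endian, the bytes at ascending addresses are C6 EB A5 37 79 56.
Read back as little-endian, the first byte is least significant, giving 0x567937A5EBC6.

0x567937A5EBC6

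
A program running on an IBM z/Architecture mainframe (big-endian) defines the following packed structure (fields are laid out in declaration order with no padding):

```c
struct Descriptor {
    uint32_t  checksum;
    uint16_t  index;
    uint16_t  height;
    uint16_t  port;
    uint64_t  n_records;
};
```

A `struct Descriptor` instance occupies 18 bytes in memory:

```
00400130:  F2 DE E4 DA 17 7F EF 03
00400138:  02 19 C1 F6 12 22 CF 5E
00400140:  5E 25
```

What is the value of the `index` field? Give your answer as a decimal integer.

`index` follows `checksum` (4 bytes), so it starts at byte offset 4 and occupies 2 bytes.
Bytes at offsets 4..5: 17 7F.
In big-endian order the high byte comes first in memory.
The bytes are already most-significant first: 0x177F.
0x177F = 6015.

6015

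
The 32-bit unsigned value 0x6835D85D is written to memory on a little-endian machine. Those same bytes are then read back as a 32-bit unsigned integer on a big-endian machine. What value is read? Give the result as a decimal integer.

Stored little-endian, the bytes at ascending addresses are 5D D8 35 68.
Read back as big-endian, the last byte is least significant, giving 0x5DD83568.
0x5DD83568 = 1574450536.

1574450536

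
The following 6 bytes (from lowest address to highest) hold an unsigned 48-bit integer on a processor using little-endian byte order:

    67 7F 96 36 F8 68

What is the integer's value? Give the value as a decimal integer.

115415277010791

Little-endian stores the least-significant byte at the lowest address.
Reassemble most-significant byte first: 68 F8 36 96 7F 67 → 0x68F836967F67.
0x68F836967F67 = 115415277010791.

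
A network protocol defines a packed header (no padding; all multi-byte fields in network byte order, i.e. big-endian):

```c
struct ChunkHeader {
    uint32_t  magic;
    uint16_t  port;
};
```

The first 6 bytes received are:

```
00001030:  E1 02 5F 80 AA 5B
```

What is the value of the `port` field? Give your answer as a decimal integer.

43611

`port` follows `magic` (4 bytes), so it starts at byte offset 4 and occupies 2 bytes.
Bytes at offsets 4..5: AA 5B.
Big-endian stores the most-significant byte at the lowest address.
The bytes are already most-significant first: 0xAA5B.
0xAA5B = 43611.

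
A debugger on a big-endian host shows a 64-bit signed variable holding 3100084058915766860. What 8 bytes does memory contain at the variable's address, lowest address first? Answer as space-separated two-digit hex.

3100084058915766860 in hexadecimal, padded to 64 bits, is 0x2B05B606D186824C.
Split into bytes (most-significant first): 2B 05 B6 06 D1 86 82 4C.
Big-endian stores the most-significant byte at the lowest address.
So the memory order matches the most-significant-first order: 2B 05 B6 06 D1 86 82 4C.

2B 05 B6 06 D1 86 82 4C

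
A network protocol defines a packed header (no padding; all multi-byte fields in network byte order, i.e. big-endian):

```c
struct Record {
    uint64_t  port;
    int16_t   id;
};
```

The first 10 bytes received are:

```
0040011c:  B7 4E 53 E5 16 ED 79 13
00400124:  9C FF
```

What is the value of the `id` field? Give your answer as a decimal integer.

-25345

`id` follows `port` (8 bytes), so it starts at byte offset 8 and occupies 2 bytes.
Bytes at offsets 8..9: 9C FF.
In big-endian order the high byte comes first in memory.
The bytes are already most-significant first: 0x9CFF.
Top bit is set, so as a signed 16-bit value this is 0x9CFF − 2^16 = -25345.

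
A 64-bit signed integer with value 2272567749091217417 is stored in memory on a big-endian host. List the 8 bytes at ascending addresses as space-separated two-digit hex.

1F 89 C8 53 C4 97 50 09

2272567749091217417 in hexadecimal, padded to 64 bits, is 0x1F89C853C4975009.
Split into bytes (most-significant first): 1F 89 C8 53 C4 97 50 09.
In big-endian order the high byte comes first in memory.
So the memory order matches the most-significant-first order: 1F 89 C8 53 C4 97 50 09.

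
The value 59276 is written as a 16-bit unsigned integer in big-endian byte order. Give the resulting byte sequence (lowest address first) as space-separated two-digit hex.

59276 in hexadecimal, padded to 16 bits, is 0xE78C.
Split into bytes (most-significant first): E7 8C.
Big-endian stores the most-significant byte at the lowest address.
So the memory order matches the most-significant-first order: E7 8C.

E7 8C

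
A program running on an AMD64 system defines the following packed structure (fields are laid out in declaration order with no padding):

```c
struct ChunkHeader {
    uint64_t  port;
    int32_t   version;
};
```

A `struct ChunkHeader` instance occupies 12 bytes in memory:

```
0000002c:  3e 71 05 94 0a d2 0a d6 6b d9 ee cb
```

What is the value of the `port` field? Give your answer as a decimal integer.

15423370816758575422

`port` is the first field, at byte offset 0, occupying 8 bytes.
Bytes at offsets 0..7: 3E 71 05 94 0A D2 0A D6.
In little-endian order the low byte comes first in memory.
Reassemble most-significant byte first: D6 0A D2 0A 94 05 71 3E → 0xD60AD20A9405713E.
0xD60AD20A9405713E = 15423370816758575422.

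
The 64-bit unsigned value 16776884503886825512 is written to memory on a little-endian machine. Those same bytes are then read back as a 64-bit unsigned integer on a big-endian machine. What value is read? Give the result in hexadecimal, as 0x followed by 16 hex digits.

0x2808EE8B9177D3E8

16776884503886825512 in 64-bit hexadecimal is 0xE8D377918BEE0828.
Stored little-endian, the bytes at ascending addresses are 28 08 EE 8B 91 77 D3 E8.
Read back as big-endian, the last byte is least significant, giving 0x2808EE8B9177D3E8.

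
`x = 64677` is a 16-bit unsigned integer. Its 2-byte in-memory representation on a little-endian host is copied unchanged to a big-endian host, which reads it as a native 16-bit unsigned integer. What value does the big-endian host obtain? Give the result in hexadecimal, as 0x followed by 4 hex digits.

64677 in 16-bit hexadecimal is 0xFCA5.
Stored little-endian, the bytes at ascending addresses are A5 FC.
Read back as big-endian, the last byte is least significant, giving 0xA5FC.

0xA5FC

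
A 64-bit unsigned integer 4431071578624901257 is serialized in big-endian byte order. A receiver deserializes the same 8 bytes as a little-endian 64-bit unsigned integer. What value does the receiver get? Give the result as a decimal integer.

4431071578624901257 in 64-bit hexadecimal is 0x3D7E541FBA444089.
Stored big-endian, the bytes at ascending addresses are 3D 7E 54 1F BA 44 40 89.
Read back as little-endian, the first byte is least significant, giving 0x894044BA1F547E3D.
0x894044BA1F547E3D = 9889980347885846077.

9889980347885846077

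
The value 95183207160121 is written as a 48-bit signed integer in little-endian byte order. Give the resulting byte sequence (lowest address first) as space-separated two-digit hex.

39 59 40 91 91 56

95183207160121 in hexadecimal, padded to 48 bits, is 0x569191405939.
Split into bytes (most-significant first): 56 91 91 40 59 39.
In little-endian order the low byte comes first in memory.
So at ascending addresses the bytes are 39 59 40 91 91 56.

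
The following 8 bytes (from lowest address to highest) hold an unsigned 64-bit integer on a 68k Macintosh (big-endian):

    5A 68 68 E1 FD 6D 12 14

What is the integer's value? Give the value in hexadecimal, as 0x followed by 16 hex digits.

Big-endian: lowest address holds the most-significant byte.
The bytes are already most-significant first: 0x5A6868E1FD6D1214.

0x5A6868E1FD6D1214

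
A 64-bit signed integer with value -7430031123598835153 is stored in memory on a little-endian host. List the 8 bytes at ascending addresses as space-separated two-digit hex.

Two's complement of -7430031123598835153 in 64 bits: 7430031123598835153 = 0x671CC5F0E0347DD1; invert → 0x98E33A0F1FCB822E; add 1 → 0x98E33A0F1FCB822F.
Split into bytes (most-significant first): 98 E3 3A 0F 1F CB 82 2F.
In little-endian order the low byte comes first in memory.
So at ascending addresses the bytes are 2F 82 CB 1F 0F 3A E3 98.

2F 82 CB 1F 0F 3A E3 98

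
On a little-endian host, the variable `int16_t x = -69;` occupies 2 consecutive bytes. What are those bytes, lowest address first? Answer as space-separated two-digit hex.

BB FF

Two's complement of -69 in 16 bits: 69 = 0x0045; invert → 0xFFBA; add 1 → 0xFFBB.
Split into bytes (most-significant first): FF BB.
Little-endian: lowest address holds the least-significant byte.
So at ascending addresses the bytes are BB FF.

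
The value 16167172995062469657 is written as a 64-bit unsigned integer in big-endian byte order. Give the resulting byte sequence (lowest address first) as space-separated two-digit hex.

16167172995062469657 in hexadecimal, padded to 64 bits, is 0xE05D562E80FC9419.
Split into bytes (most-significant first): E0 5D 56 2E 80 FC 94 19.
In big-endian order the high byte comes first in memory.
So the memory order matches the most-significant-first order: E0 5D 56 2E 80 FC 94 19.

E0 5D 56 2E 80 FC 94 19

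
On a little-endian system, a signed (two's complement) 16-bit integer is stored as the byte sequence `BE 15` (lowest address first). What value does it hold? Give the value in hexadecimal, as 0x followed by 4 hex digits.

0x15BE

Little-endian: lowest address holds the least-significant byte.
Reassemble most-significant byte first: 15 BE → 0x15BE.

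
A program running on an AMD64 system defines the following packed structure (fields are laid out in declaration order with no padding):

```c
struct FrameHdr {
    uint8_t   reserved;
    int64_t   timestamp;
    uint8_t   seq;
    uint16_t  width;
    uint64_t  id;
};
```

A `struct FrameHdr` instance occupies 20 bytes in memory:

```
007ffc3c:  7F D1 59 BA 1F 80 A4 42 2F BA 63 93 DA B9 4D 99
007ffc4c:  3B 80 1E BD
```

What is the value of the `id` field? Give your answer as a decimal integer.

13627470515933133274

`id` follows `reserved` (1 B), `timestamp` (8 B), `seq` (1 B), `width` (2 B), so it starts at offset 1 + 8 + 1 + 2 = 12 and occupies 8 bytes.
Bytes at offsets 12..19: DA B9 4D 99 3B 80 1E BD.
Little-endian stores the least-significant byte at the lowest address.
Reassemble most-significant byte first: BD 1E 80 3B 99 4D B9 DA → 0xBD1E803B994DB9DA.
0xBD1E803B994DB9DA = 13627470515933133274.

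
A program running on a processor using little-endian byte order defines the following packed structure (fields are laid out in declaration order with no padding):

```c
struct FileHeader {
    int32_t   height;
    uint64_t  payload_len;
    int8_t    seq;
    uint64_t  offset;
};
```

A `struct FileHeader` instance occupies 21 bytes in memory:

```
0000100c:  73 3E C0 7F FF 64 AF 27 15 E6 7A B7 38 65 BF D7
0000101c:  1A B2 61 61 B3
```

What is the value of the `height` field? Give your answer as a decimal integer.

`height` is the first field, at byte offset 0, occupying 4 bytes.
Bytes at offsets 0..3: 73 3E C0 7F.
Little-endian: lowest address holds the least-significant byte.
Reassemble most-significant byte first: 7F C0 3E 73 → 0x7FC03E73.
0x7FC03E73 = 2143305331.

2143305331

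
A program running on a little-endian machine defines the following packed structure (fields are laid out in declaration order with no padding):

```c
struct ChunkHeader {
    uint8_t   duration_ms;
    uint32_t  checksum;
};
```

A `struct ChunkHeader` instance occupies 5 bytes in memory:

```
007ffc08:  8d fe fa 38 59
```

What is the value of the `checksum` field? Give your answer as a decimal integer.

1496906494

`checksum` follows `duration_ms` (1 byte), so it starts at byte offset 1 and occupies 4 bytes.
Bytes at offsets 1..4: FE FA 38 59.
In little-endian order the low byte comes first in memory.
Reassemble most-significant byte first: 59 38 FA FE → 0x5938FAFE.
0x5938FAFE = 1496906494.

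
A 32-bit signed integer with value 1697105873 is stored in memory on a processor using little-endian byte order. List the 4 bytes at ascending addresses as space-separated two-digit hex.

1697105873 in hexadecimal, padded to 32 bits, is 0x6527C7D1.
Split into bytes (most-significant first): 65 27 C7 D1.
In little-endian order the low byte comes first in memory.
So at ascending addresses the bytes are D1 C7 27 65.

D1 C7 27 65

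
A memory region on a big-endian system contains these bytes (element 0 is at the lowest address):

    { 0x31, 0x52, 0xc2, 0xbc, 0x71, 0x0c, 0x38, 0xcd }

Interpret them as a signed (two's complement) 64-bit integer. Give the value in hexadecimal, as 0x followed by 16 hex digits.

Big-endian stores the most-significant byte at the lowest address.
The bytes are already most-significant first: 0x3152C2BC710C38CD.

0x3152C2BC710C38CD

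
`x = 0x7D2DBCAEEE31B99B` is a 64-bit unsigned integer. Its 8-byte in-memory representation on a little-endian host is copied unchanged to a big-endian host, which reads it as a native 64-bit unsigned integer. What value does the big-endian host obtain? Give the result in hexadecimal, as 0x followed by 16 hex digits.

Stored little-endian, the bytes at ascending addresses are 9B B9 31 EE AE BC 2D 7D.
Read back as big-endian, the last byte is least significant, giving 0x9BB931EEAEBC2D7D.

0x9BB931EEAEBC2D7D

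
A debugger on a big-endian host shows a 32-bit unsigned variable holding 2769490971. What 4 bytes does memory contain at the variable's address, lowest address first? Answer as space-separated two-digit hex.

A5 13 14 1B

2769490971 in hexadecimal, padded to 32 bits, is 0xA513141B.
Split into bytes (most-significant first): A5 13 14 1B.
In big-endian order the high byte comes first in memory.
So the memory order matches the most-significant-first order: A5 13 14 1B.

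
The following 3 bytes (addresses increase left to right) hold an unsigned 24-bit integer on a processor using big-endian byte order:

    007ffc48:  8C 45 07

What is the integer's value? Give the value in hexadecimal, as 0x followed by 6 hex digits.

Big-endian stores the most-significant byte at the lowest address.
The bytes are already most-significant first: 0x8C4507.

0x8C4507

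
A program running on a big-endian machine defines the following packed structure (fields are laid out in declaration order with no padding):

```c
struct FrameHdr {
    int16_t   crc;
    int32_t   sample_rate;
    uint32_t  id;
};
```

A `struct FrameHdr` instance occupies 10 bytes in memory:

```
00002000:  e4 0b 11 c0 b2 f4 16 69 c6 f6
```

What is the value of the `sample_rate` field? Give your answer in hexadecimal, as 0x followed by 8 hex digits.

0x11C0B2F4

`sample_rate` follows `crc` (2 bytes), so it starts at byte offset 2 and occupies 4 bytes.
Bytes at offsets 2..5: 11 C0 B2 F4.
Big-endian stores the most-significant byte at the lowest address.
The bytes are already most-significant first: 0x11C0B2F4.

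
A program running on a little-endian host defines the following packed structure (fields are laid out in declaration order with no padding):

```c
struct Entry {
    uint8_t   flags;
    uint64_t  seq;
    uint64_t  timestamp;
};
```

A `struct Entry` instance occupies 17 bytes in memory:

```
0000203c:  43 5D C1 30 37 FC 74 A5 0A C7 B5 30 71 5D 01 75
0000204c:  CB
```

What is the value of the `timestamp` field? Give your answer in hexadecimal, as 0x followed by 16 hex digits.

`timestamp` follows `flags` (1 B), `seq` (8 B), so it starts at offset 1 + 8 = 9 and occupies 8 bytes.
Bytes at offsets 9..16: C7 B5 30 71 5D 01 75 CB.
Little-endian: lowest address holds the least-significant byte.
Reassemble most-significant byte first: CB 75 01 5D 71 30 B5 C7 → 0xCB75015D7130B5C7.

0xCB75015D7130B5C7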